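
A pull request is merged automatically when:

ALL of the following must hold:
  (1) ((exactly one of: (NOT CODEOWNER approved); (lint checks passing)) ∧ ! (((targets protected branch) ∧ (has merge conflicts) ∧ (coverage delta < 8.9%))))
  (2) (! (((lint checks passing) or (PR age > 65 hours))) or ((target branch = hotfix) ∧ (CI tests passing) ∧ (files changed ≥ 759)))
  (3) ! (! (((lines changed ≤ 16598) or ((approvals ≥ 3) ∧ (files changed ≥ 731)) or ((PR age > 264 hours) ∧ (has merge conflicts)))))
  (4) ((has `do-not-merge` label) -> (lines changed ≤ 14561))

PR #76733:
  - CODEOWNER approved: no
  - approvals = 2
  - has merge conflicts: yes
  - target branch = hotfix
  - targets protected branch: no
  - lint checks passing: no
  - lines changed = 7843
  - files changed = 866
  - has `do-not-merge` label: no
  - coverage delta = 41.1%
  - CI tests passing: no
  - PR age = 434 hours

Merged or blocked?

Blocked

Atomic conditions:
  NOT CODEOWNER approved: no → true
  lint checks passing: no → false
  targets protected branch: no → false
  has merge conflicts: yes → true
  coverage delta < 8.9%: 41.1 < 8.9 is false
  PR age > 65 hours: 434 > 65 is true
  target branch = hotfix: hotfix == hotfix is true
  CI tests passing: no → false
  files changed ≥ 759: 866 ≥ 759 is true
  lines changed ≤ 16598: 7843 ≤ 16598 is true
  approvals ≥ 3: 2 ≥ 3 is false
  files changed ≥ 731: 866 ≥ 731 is true
  PR age > 264 hours: 434 > 264 is true
  has `do-not-merge` label: no → false
  lines changed ≤ 14561: 7843 ≤ 14561 is true
Combine:
[1.1] exactly-one(true, false) = true
[1.2.1] false AND true AND false = false
[1.2] NOT false = true
[1] true AND true = true
[2.1.1] false OR true = true
[2.1] NOT true = false
[2.2] true AND false AND true = false
[2] false OR false = false
[3.1.1.2] false AND true = false
[3.1.1.3] true AND true = true
[3.1.1] true OR false OR true = true
[3.1] NOT true = false
[3] NOT false = true
[4] false → true (antecedent false ⇒ implication holds) = true
[root] true AND false AND true AND true = false
Overall: false → blocked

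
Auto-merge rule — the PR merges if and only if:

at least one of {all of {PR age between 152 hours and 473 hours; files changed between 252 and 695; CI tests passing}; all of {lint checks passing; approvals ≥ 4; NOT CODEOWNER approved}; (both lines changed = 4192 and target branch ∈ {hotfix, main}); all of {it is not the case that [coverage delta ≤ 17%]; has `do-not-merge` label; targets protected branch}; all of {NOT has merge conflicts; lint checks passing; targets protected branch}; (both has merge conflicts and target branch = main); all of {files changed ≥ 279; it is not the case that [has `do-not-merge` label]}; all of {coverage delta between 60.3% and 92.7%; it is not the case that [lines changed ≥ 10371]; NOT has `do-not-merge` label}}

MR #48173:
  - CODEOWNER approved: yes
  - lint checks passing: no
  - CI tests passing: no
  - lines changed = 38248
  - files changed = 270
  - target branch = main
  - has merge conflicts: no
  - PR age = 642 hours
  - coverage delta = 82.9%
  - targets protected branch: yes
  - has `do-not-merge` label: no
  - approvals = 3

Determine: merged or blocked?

Blocked

Atomic conditions:
  PR age between 152 hours and 473 hours: 642 in [152, 473] is false
  files changed between 252 and 695: 270 in [252, 695] is true
  CI tests passing: no → false
  lint checks passing: no → false
  approvals ≥ 4: 3 ≥ 4 is false
  NOT CODEOWNER approved: yes → false
  lines changed = 4192: 38248 == 4192 is false
  target branch ∈ {hotfix, main}: main is in the set → true
  coverage delta ≤ 17%: 82.9 ≤ 17 is false
  has `do-not-merge` label: no → false
  targets protected branch: yes → true
  NOT has merge conflicts: no → true
  has merge conflicts: no → false
  target branch = main: main == main is true
  files changed ≥ 279: 270 ≥ 279 is false
  coverage delta between 60.3% and 92.7%: 82.9 in [60.3, 92.7] is true
  lines changed ≥ 10371: 38248 ≥ 10371 is true
  NOT has `do-not-merge` label: no → true
Combine:
[1] false AND true AND false = false
[2] false AND false AND false = false
[3] false AND true = false
[4.1] NOT false = true
[4] true AND false AND true = false
[5] true AND false AND true = false
[6] false AND true = false
[7.2] NOT false = true
[7] false AND true = false
[8.2] NOT true = false
[8] true AND false AND true = false
[root] false OR false OR false OR false OR false OR false OR false OR false = false
Overall: false → blocked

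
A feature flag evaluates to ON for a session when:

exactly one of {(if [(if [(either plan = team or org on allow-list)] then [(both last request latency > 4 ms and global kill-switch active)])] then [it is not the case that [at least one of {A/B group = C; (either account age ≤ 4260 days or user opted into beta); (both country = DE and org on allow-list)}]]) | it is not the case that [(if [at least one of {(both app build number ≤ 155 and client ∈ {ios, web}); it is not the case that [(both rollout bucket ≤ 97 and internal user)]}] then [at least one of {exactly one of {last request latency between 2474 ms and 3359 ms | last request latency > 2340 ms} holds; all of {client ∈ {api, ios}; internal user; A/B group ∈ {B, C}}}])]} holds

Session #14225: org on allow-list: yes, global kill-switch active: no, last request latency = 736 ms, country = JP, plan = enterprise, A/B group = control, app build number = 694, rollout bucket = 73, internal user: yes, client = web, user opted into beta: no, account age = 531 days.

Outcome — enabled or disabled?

Atomic conditions:
  plan = team: enterprise == team is false
  org on allow-list: yes → true
  last request latency > 4 ms: 736 > 4 is true
  global kill-switch active: no → false
  A/B group = C: control == C is false
  account age ≤ 4260 days: 531 ≤ 4260 is true
  user opted into beta: no → false
  country = DE: JP == DE is false
  app build number ≤ 155: 694 ≤ 155 is false
  client ∈ {ios, web}: web is in the set → true
  rollout bucket ≤ 97: 73 ≤ 97 is true
  internal user: yes → true
  last request latency between 2474 ms and 3359 ms: 736 in [2474, 3359] is false
  last request latency > 2340 ms: 736 > 2340 is false
  client ∈ {api, ios}: web is not in the set → false
  A/B group ∈ {B, C}: control is not in the set → false
Combine:
[1.1.1] false OR true = true
[1.1.2] true AND false = false
[1.1] true → false = false
[1.2.1.2] true OR false = true
[1.2.1.3] false AND true = false
[1.2.1] false OR true OR false = true
[1.2] NOT true = false
[1] false → false (antecedent false ⇒ implication holds) = true
[2.1.1.1] false AND true = false
[2.1.1.2.1] true AND true = true
[2.1.1.2] NOT true = false
[2.1.1] false OR false = false
[2.1.2.1] exactly-one(false, false) = false
[2.1.2.2] false AND true AND false = false
[2.1.2] false OR false = false
[2.1] false → false (antecedent false ⇒ implication holds) = true
[2] NOT true = false
[root] exactly-one(true, false) = true
Overall: true → enabled

Enabled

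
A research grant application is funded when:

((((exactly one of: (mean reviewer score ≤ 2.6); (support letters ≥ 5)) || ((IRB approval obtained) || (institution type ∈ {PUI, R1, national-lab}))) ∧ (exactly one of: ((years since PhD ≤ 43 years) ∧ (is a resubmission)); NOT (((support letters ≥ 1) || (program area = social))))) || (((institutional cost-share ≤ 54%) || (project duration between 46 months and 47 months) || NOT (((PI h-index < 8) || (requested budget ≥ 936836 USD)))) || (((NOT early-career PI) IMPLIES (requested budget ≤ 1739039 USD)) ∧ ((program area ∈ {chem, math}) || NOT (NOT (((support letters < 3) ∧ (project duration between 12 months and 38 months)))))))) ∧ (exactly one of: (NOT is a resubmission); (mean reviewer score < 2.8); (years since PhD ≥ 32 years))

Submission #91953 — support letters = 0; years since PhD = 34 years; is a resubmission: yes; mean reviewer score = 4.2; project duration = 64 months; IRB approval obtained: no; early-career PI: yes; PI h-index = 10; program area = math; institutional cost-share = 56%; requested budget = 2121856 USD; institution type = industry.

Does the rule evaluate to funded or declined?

Atomic conditions:
  mean reviewer score ≤ 2.6: 4.2 ≤ 2.6 is false
  support letters ≥ 5: 0 ≥ 5 is false
  IRB approval obtained: no → false
  institution type ∈ {PUI, R1, national-lab}: industry is not in the set → false
  years since PhD ≤ 43 years: 34 ≤ 43 is true
  is a resubmission: yes → true
  support letters ≥ 1: 0 ≥ 1 is false
  program area = social: math == social is false
  institutional cost-share ≤ 54%: 56 ≤ 54 is false
  project duration between 46 months and 47 months: 64 in [46, 47] is false
  PI h-index < 8: 10 < 8 is false
  requested budget ≥ 936836 USD: 2121856 ≥ 936836 is true
  NOT early-career PI: yes → false
  requested budget ≤ 1739039 USD: 2121856 ≤ 1739039 is false
  program area ∈ {chem, math}: math is in the set → true
  support letters < 3: 0 < 3 is true
  project duration between 12 months and 38 months: 64 in [12, 38] is false
  NOT is a resubmission: yes → false
  mean reviewer score < 2.8: 4.2 < 2.8 is false
  years since PhD ≥ 32 years: 34 ≥ 32 is true
Combine:
[1.1.1.1] exactly-one(false, false) = false
[1.1.1.2] false OR false = false
[1.1.1] false OR false = false
[1.1.2.1] true AND true = true
[1.1.2.2.1] false OR false = false
[1.1.2.2] NOT false = true
[1.1.2] exactly-one(true, true) = false
[1.1] false AND false = false
[1.2.1.3.1] false OR true = true
[1.2.1.3] NOT true = false
[1.2.1] false OR false OR false = false
[1.2.2.1] false → false (antecedent false ⇒ implication holds) = true
[1.2.2.2.2.1.1] true AND false = false
[1.2.2.2.2.1] NOT false = true
[1.2.2.2.2] NOT true = false
[1.2.2.2] true OR false = true
[1.2.2] true AND true = true
[1.2] false OR true = true
[1] false OR true = true
[2] exactly-one(false, false, true) = true
[root] true AND true = true
Overall: true → funded

Funded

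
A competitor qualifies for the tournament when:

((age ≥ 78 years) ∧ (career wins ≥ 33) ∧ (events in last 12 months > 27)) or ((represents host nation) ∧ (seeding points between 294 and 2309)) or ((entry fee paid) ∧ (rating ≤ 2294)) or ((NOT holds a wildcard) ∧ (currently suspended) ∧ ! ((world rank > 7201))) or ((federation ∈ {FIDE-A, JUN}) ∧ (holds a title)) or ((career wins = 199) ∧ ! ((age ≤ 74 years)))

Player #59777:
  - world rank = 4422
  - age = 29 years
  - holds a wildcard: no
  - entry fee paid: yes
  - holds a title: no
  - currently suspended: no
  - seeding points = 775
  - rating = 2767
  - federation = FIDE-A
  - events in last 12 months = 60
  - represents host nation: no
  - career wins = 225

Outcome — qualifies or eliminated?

Eliminated

Atomic conditions:
  age ≥ 78 years: 29 ≥ 78 is false
  career wins ≥ 33: 225 ≥ 33 is true
  events in last 12 months > 27: 60 > 27 is true
  represents host nation: no → false
  seeding points between 294 and 2309: 775 in [294, 2309] is true
  entry fee paid: yes → true
  rating ≤ 2294: 2767 ≤ 2294 is false
  NOT holds a wildcard: no → true
  currently suspended: no → false
  world rank > 7201: 4422 > 7201 is false
  federation ∈ {FIDE-A, JUN}: FIDE-A is in the set → true
  holds a title: no → false
  career wins = 199: 225 == 199 is false
  age ≤ 74 years: 29 ≤ 74 is true
Combine:
[1] false AND true AND true = false
[2] false AND true = false
[3] true AND false = false
[4.3] NOT false = true
[4] true AND false AND true = false
[5] true AND false = false
[6.2] NOT true = false
[6] false AND false = false
[root] false OR false OR false OR false OR false OR false = false
Overall: false → eliminated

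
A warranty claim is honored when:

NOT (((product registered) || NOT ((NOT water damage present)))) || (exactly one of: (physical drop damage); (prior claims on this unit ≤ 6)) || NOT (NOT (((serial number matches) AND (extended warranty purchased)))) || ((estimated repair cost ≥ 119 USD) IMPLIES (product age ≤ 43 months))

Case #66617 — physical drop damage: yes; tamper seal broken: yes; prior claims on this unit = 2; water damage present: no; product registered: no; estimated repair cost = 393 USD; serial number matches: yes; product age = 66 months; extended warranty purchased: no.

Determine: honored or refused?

Atomic conditions:
  product registered: no → false
  NOT water damage present: no → true
  physical drop damage: yes → true
  prior claims on this unit ≤ 6: 2 ≤ 6 is true
  serial number matches: yes → true
  extended warranty purchased: no → false
  estimated repair cost ≥ 119 USD: 393 ≥ 119 is true
  product age ≤ 43 months: 66 ≤ 43 is false
Combine:
[1.1.2] NOT true = false
[1.1] false OR false = false
[1] NOT false = true
[2] exactly-one(true, true) = false
[3.1.1] true AND false = false
[3.1] NOT false = true
[3] NOT true = false
[4] true → false = false
[root] true OR false OR false OR false = true
Overall: true → honored

Honored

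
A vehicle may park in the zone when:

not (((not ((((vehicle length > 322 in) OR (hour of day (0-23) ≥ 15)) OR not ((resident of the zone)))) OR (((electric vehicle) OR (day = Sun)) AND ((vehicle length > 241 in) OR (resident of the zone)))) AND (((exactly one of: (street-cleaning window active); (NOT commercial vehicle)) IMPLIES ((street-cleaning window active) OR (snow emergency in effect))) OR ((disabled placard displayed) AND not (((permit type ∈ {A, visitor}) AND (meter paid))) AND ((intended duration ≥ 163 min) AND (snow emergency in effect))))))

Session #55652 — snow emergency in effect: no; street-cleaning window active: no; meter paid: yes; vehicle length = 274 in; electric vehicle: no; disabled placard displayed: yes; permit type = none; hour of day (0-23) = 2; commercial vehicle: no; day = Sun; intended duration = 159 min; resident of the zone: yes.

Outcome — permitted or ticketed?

Atomic conditions:
  vehicle length > 322 in: 274 > 322 is false
  hour of day (0-23) ≥ 15: 2 ≥ 15 is false
  resident of the zone: yes → true
  electric vehicle: no → false
  day = Sun: Sun == Sun is true
  vehicle length > 241 in: 274 > 241 is true
  street-cleaning window active: no → false
  NOT commercial vehicle: no → true
  snow emergency in effect: no → false
  disabled placard displayed: yes → true
  permit type ∈ {A, visitor}: none is not in the set → false
  meter paid: yes → true
  intended duration ≥ 163 min: 159 ≥ 163 is false
Combine:
[1.1.1.1.1] false OR false = false
[1.1.1.1.2] NOT true = false
[1.1.1.1] false OR false = false
[1.1.1] NOT false = true
[1.1.2.1] false OR true = true
[1.1.2.2] true OR true = true
[1.1.2] true AND true = true
[1.1] true OR true = true
[1.2.1.1] exactly-one(false, true) = true
[1.2.1.2] false OR false = false
[1.2.1] true → false = false
[1.2.2.2.1] false AND true = false
[1.2.2.2] NOT false = true
[1.2.2.3] false AND false = false
[1.2.2] true AND true AND false = false
[1.2] false OR false = false
[1] true AND false = false
[root] NOT false = true
Overall: true → permitted

Permitted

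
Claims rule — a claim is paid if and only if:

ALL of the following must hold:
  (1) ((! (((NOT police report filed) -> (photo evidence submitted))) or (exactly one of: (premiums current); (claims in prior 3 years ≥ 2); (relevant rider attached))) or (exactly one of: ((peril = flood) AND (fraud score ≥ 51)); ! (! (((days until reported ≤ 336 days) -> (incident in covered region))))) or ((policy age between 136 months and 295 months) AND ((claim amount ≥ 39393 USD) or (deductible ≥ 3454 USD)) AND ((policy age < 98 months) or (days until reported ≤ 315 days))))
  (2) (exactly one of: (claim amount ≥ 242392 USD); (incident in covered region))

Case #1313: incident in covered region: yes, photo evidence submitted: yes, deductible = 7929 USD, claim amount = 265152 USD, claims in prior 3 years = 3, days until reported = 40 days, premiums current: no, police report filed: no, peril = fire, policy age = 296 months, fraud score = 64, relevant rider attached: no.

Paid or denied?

Denied

Atomic conditions:
  NOT police report filed: no → true
  photo evidence submitted: yes → true
  premiums current: no → false
  claims in prior 3 years ≥ 2: 3 ≥ 2 is true
  relevant rider attached: no → false
  peril = flood: fire == flood is false
  fraud score ≥ 51: 64 ≥ 51 is true
  days until reported ≤ 336 days: 40 ≤ 336 is true
  incident in covered region: yes → true
  policy age between 136 months and 295 months: 296 in [136, 295] is false
  claim amount ≥ 39393 USD: 265152 ≥ 39393 is true
  deductible ≥ 3454 USD: 7929 ≥ 3454 is true
  policy age < 98 months: 296 < 98 is false
  days until reported ≤ 315 days: 40 ≤ 315 is true
  claim amount ≥ 242392 USD: 265152 ≥ 242392 is true
Combine:
[1.1.1.1] true → true = true
[1.1.1] NOT true = false
[1.1.2] exactly-one(false, true, false) = true
[1.1] false OR true = true
[1.2.1] false AND true = false
[1.2.2.1.1] true → true = true
[1.2.2.1] NOT true = false
[1.2.2] NOT false = true
[1.2] exactly-one(false, true) = true
[1.3.2] true OR true = true
[1.3.3] false OR true = true
[1.3] false AND true AND true = false
[1] true OR true OR false = true
[2] exactly-one(true, true) = false
[root] true AND false = false
Overall: false → denied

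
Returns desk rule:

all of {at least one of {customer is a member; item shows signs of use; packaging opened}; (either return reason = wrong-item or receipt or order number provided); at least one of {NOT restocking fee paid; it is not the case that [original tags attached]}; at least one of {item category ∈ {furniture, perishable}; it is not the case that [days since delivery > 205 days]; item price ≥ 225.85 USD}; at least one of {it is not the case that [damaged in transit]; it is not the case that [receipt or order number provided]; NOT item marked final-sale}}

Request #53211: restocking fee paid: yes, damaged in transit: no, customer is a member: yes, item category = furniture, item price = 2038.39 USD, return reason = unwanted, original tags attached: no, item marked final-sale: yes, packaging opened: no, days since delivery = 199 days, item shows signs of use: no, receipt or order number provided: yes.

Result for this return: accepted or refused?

Accepted

Atomic conditions:
  customer is a member: yes → true
  item shows signs of use: no → false
  packaging opened: no → false
  return reason = wrong-item: unwanted == wrong-item is false
  receipt or order number provided: yes → true
  NOT restocking fee paid: yes → false
  original tags attached: no → false
  item category ∈ {furniture, perishable}: furniture is in the set → true
  days since delivery > 205 days: 199 > 205 is false
  item price ≥ 225.85 USD: 2038.39 ≥ 225.85 is true
  damaged in transit: no → false
  NOT item marked final-sale: yes → false
Combine:
[1] true OR false OR false = true
[2] false OR true = true
[3.2] NOT false = true
[3] false OR true = true
[4.2] NOT false = true
[4] true OR true OR true = true
[5.1] NOT false = true
[5.2] NOT true = false
[5] true OR false OR false = true
[root] true AND true AND true AND true AND true = true
Overall: true → accepted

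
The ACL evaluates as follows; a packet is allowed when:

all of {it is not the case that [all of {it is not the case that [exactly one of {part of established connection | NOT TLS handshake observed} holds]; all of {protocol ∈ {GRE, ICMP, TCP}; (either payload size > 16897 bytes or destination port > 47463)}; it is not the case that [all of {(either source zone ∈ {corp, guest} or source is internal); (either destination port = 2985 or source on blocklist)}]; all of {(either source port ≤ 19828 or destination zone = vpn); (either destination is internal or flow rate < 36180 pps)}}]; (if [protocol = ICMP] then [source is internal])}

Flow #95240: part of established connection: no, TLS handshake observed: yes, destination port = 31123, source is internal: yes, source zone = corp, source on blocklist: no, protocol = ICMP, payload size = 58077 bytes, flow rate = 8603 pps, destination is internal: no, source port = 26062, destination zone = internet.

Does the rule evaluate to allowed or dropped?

Atomic conditions:
  part of established connection: no → false
  NOT TLS handshake observed: yes → false
  protocol ∈ {GRE, ICMP, TCP}: ICMP is in the set → true
  payload size > 16897 bytes: 58077 > 16897 is true
  destination port > 47463: 31123 > 47463 is false
  source zone ∈ {corp, guest}: corp is in the set → true
  source is internal: yes → true
  destination port = 2985: 31123 == 2985 is false
  source on blocklist: no → false
  source port ≤ 19828: 26062 ≤ 19828 is false
  destination zone = vpn: internet == vpn is false
  destination is internal: no → false
  flow rate < 36180 pps: 8603 < 36180 is true
  protocol = ICMP: ICMP == ICMP is true
Combine:
[1.1.1.1] exactly-one(false, false) = false
[1.1.1] NOT false = true
[1.1.2.2] true OR false = true
[1.1.2] true AND true = true
[1.1.3.1.1] true OR true = true
[1.1.3.1.2] false OR false = false
[1.1.3.1] true AND false = false
[1.1.3] NOT false = true
[1.1.4.1] false OR false = false
[1.1.4.2] false OR true = true
[1.1.4] false AND true = false
[1.1] true AND true AND true AND false = false
[1] NOT false = true
[2] true → true = true
[root] true AND true = true
Overall: true → allowed

Allowed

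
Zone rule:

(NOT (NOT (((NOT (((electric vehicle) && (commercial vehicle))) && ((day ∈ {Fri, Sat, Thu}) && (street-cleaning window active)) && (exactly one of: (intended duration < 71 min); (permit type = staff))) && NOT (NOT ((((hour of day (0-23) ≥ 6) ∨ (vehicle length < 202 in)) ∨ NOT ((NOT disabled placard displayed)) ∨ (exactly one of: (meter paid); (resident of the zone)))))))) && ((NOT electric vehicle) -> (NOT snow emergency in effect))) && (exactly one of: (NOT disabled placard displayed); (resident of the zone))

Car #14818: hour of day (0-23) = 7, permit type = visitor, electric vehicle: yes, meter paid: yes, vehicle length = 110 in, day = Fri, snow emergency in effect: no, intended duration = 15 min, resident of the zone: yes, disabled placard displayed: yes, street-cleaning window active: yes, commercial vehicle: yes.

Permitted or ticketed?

Atomic conditions:
  electric vehicle: yes → true
  commercial vehicle: yes → true
  day ∈ {Fri, Sat, Thu}: Fri is in the set → true
  street-cleaning window active: yes → true
  intended duration < 71 min: 15 < 71 is true
  permit type = staff: visitor == staff is false
  hour of day (0-23) ≥ 6: 7 ≥ 6 is true
  vehicle length < 202 in: 110 < 202 is true
  NOT disabled placard displayed: yes → false
  meter paid: yes → true
  resident of the zone: yes → true
  NOT electric vehicle: yes → false
  NOT snow emergency in effect: no → true
Combine:
[1.1.1.1.1.1.1] true AND true = true
[1.1.1.1.1.1] NOT true = false
[1.1.1.1.1.2] true AND true = true
[1.1.1.1.1.3] exactly-one(true, false) = true
[1.1.1.1.1] false AND true AND true = false
[1.1.1.1.2.1.1.1] true OR true = true
[1.1.1.1.2.1.1.2] NOT false = true
[1.1.1.1.2.1.1.3] exactly-one(true, true) = false
[1.1.1.1.2.1.1] true OR true OR false = true
[1.1.1.1.2.1] NOT true = false
[1.1.1.1.2] NOT false = true
[1.1.1.1] false AND true = false
[1.1.1] NOT false = true
[1.1] NOT true = false
[1.2] false → true (antecedent false ⇒ implication holds) = true
[1] false AND true = false
[2] exactly-one(false, true) = true
[root] false AND true = false
Overall: false → ticketed

Ticketed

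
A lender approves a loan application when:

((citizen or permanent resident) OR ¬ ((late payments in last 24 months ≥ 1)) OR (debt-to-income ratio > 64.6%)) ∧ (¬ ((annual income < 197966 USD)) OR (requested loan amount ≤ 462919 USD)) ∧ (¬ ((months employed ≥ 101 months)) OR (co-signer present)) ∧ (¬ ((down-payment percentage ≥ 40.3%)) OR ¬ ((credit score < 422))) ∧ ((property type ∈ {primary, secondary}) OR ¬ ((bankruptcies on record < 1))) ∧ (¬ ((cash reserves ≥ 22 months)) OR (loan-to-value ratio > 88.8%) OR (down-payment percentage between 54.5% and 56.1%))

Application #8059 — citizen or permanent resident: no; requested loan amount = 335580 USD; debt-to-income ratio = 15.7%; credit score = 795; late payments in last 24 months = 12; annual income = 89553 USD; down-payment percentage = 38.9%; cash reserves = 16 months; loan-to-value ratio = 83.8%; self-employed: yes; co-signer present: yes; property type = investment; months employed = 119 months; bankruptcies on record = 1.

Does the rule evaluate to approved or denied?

Denied

Atomic conditions:
  citizen or permanent resident: no → false
  late payments in last 24 months ≥ 1: 12 ≥ 1 is true
  debt-to-income ratio > 64.6%: 15.7 > 64.6 is false
  annual income < 197966 USD: 89553 < 197966 is true
  requested loan amount ≤ 462919 USD: 335580 ≤ 462919 is true
  months employed ≥ 101 months: 119 ≥ 101 is true
  co-signer present: yes → true
  down-payment percentage ≥ 40.3%: 38.9 ≥ 40.3 is false
  credit score < 422: 795 < 422 is false
  property type ∈ {primary, secondary}: investment is not in the set → false
  bankruptcies on record < 1: 1 < 1 is false
  cash reserves ≥ 22 months: 16 ≥ 22 is false
  loan-to-value ratio > 88.8%: 83.8 > 88.8 is false
  down-payment percentage between 54.5% and 56.1%: 38.9 in [54.5, 56.1] is false
Combine:
[1.2] NOT true = false
[1] false OR false OR false = false
[2.1] NOT true = false
[2] false OR true = true
[3.1] NOT true = false
[3] false OR true = true
[4.1] NOT false = true
[4.2] NOT false = true
[4] true OR true = true
[5.2] NOT false = true
[5] false OR true = true
[6.1] NOT false = true
[6] true OR false OR false = true
[root] false AND true AND true AND true AND true AND true = false
Overall: false → denied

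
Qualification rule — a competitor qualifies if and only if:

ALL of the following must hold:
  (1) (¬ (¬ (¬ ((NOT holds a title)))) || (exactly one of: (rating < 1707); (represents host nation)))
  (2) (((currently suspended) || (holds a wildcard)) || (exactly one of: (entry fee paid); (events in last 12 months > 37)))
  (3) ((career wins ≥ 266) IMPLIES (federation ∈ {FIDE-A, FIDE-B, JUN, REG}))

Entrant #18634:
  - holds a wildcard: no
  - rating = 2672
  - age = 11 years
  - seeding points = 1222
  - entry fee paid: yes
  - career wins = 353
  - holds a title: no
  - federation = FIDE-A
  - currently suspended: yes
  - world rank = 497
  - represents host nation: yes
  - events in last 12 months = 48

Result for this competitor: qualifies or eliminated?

Qualifies

Atomic conditions:
  NOT holds a title: no → true
  rating < 1707: 2672 < 1707 is false
  represents host nation: yes → true
  currently suspended: yes → true
  holds a wildcard: no → false
  entry fee paid: yes → true
  events in last 12 months > 37: 48 > 37 is true
  career wins ≥ 266: 353 ≥ 266 is true
  federation ∈ {FIDE-A, FIDE-B, JUN, REG}: FIDE-A is in the set → true
Combine:
[1.1.1.1] NOT true = false
[1.1.1] NOT false = true
[1.1] NOT true = false
[1.2] exactly-one(false, true) = true
[1] false OR true = true
[2.1] true OR false = true
[2.2] exactly-one(true, true) = false
[2] true OR false = true
[3] true → true = true
[root] true AND true AND true = true
Overall: true → qualifies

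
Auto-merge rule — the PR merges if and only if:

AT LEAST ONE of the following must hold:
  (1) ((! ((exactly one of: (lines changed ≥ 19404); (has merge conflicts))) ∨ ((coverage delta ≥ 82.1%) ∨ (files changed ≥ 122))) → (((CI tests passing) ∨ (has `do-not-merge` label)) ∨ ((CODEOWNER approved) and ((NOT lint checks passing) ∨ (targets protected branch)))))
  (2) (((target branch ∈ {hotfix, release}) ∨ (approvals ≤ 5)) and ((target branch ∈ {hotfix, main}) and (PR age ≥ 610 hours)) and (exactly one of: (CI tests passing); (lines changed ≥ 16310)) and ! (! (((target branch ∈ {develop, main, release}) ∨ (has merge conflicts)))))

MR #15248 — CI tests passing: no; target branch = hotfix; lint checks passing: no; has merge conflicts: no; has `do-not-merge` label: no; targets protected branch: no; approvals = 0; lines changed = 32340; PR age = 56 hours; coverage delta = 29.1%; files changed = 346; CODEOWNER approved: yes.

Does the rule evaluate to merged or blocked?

Atomic conditions:
  lines changed ≥ 19404: 32340 ≥ 19404 is true
  has merge conflicts: no → false
  coverage delta ≥ 82.1%: 29.1 ≥ 82.1 is false
  files changed ≥ 122: 346 ≥ 122 is true
  CI tests passing: no → false
  has `do-not-merge` label: no → false
  CODEOWNER approved: yes → true
  NOT lint checks passing: no → true
  targets protected branch: no → false
  target branch ∈ {hotfix, release}: hotfix is in the set → true
  approvals ≤ 5: 0 ≤ 5 is true
  target branch ∈ {hotfix, main}: hotfix is in the set → true
  PR age ≥ 610 hours: 56 ≥ 610 is false
  lines changed ≥ 16310: 32340 ≥ 16310 is true
  target branch ∈ {develop, main, release}: hotfix is not in the set → false
Combine:
[1.1.1.1] exactly-one(true, false) = true
[1.1.1] NOT true = false
[1.1.2] false OR true = true
[1.1] false OR true = true
[1.2.1] false OR false = false
[1.2.2.2] true OR false = true
[1.2.2] true AND true = true
[1.2] false OR true = true
[1] true → true = true
[2.1] true OR true = true
[2.2] true AND false = false
[2.3] exactly-one(false, true) = true
[2.4.1.1] false OR false = false
[2.4.1] NOT false = true
[2.4] NOT true = false
[2] true AND false AND true AND false = false
[root] true OR false = true
Overall: true → merged

Merged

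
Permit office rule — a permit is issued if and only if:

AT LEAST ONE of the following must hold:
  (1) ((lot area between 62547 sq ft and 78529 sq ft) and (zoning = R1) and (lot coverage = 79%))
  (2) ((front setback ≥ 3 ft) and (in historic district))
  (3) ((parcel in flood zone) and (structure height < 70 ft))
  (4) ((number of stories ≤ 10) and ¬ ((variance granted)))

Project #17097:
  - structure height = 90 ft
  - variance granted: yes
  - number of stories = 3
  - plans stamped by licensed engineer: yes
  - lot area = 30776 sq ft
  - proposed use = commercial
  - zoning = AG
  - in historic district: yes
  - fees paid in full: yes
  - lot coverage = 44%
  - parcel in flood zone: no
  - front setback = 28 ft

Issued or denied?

Atomic conditions:
  lot area between 62547 sq ft and 78529 sq ft: 30776 in [62547, 78529] is false
  zoning = R1: AG == R1 is false
  lot coverage = 79%: 44 == 79 is false
  front setback ≥ 3 ft: 28 ≥ 3 is true
  in historic district: yes → true
  parcel in flood zone: no → false
  structure height < 70 ft: 90 < 70 is false
  number of stories ≤ 10: 3 ≤ 10 is true
  variance granted: yes → true
Combine:
[1] false AND false AND false = false
[2] true AND true = true
[3] false AND false = false
[4.2] NOT true = false
[4] true AND false = false
[root] false OR true OR false OR false = true
Overall: true → issued

Issued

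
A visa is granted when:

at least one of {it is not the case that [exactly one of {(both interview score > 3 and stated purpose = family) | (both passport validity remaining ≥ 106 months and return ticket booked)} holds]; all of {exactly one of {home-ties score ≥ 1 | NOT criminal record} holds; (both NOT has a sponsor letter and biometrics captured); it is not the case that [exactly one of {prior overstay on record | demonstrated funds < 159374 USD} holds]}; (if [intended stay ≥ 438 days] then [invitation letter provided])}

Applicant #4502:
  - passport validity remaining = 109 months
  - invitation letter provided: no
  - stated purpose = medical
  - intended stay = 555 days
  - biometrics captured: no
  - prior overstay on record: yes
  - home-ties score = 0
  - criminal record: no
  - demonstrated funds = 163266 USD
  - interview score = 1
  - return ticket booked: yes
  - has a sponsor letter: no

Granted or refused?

Atomic conditions:
  interview score > 3: 1 > 3 is false
  stated purpose = family: medical == family is false
  passport validity remaining ≥ 106 months: 109 ≥ 106 is true
  return ticket booked: yes → true
  home-ties score ≥ 1: 0 ≥ 1 is false
  NOT criminal record: no → true
  NOT has a sponsor letter: no → true
  biometrics captured: no → false
  prior overstay on record: yes → true
  demonstrated funds < 159374 USD: 163266 < 159374 is false
  intended stay ≥ 438 days: 555 ≥ 438 is true
  invitation letter provided: no → false
Combine:
[1.1.1] false AND false = false
[1.1.2] true AND true = true
[1.1] exactly-one(false, true) = true
[1] NOT true = false
[2.1] exactly-one(false, true) = true
[2.2] true AND false = false
[2.3.1] exactly-one(true, false) = true
[2.3] NOT true = false
[2] true AND false AND false = false
[3] true → false = false
[root] false OR false OR false = false
Overall: false → refused

Refused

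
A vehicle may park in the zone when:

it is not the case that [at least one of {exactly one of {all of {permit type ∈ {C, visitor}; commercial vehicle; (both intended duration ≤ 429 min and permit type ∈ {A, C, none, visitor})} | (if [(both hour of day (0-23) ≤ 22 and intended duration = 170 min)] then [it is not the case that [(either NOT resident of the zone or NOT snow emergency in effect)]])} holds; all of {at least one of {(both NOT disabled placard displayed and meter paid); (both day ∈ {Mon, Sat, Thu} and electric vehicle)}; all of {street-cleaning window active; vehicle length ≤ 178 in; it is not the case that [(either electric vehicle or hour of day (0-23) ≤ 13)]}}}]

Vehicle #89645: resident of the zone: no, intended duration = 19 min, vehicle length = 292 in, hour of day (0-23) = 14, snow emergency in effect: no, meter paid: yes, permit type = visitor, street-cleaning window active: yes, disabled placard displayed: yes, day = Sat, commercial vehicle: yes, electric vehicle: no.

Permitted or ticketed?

Atomic conditions:
  permit type ∈ {C, visitor}: visitor is in the set → true
  commercial vehicle: yes → true
  intended duration ≤ 429 min: 19 ≤ 429 is true
  permit type ∈ {A, C, none, visitor}: visitor is in the set → true
  hour of day (0-23) ≤ 22: 14 ≤ 22 is true
  intended duration = 170 min: 19 == 170 is false
  NOT resident of the zone: no → true
  NOT snow emergency in effect: no → true
  NOT disabled placard displayed: yes → false
  meter paid: yes → true
  day ∈ {Mon, Sat, Thu}: Sat is in the set → true
  electric vehicle: no → false
  street-cleaning window active: yes → true
  vehicle length ≤ 178 in: 292 ≤ 178 is false
  hour of day (0-23) ≤ 13: 14 ≤ 13 is false
Combine:
[1.1.1.3] true AND true = true
[1.1.1] true AND true AND true = true
[1.1.2.1] true AND false = false
[1.1.2.2.1] true OR true = true
[1.1.2.2] NOT true = false
[1.1.2] false → false (antecedent false ⇒ implication holds) = true
[1.1] exactly-one(true, true) = false
[1.2.1.1] false AND true = false
[1.2.1.2] true AND false = false
[1.2.1] false OR false = false
[1.2.2.3.1] false OR false = false
[1.2.2.3] NOT false = true
[1.2.2] true AND false AND true = false
[1.2] false AND false = false
[1] false OR false = false
[root] NOT false = true
Overall: true → permitted

Permitted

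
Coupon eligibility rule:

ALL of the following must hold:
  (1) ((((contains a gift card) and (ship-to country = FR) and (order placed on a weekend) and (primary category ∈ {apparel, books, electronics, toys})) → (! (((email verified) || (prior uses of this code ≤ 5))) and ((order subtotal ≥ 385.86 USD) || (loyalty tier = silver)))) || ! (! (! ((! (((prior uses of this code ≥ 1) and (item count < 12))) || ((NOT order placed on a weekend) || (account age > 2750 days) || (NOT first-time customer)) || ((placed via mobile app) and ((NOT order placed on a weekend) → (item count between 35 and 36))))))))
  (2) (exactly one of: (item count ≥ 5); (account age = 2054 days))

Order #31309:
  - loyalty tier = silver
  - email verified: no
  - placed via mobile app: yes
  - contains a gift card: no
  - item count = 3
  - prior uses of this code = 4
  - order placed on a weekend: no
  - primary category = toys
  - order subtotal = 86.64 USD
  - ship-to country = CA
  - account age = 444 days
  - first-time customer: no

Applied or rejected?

Atomic conditions:
  contains a gift card: no → false
  ship-to country = FR: CA == FR is false
  order placed on a weekend: no → false
  primary category ∈ {apparel, books, electronics, toys}: toys is in the set → true
  email verified: no → false
  prior uses of this code ≤ 5: 4 ≤ 5 is true
  order subtotal ≥ 385.86 USD: 86.64 ≥ 385.86 is false
  loyalty tier = silver: silver == silver is true
  prior uses of this code ≥ 1: 4 ≥ 1 is true
  item count < 12: 3 < 12 is true
  NOT order placed on a weekend: no → true
  account age > 2750 days: 444 > 2750 is false
  NOT first-time customer: no → true
  placed via mobile app: yes → true
  item count between 35 and 36: 3 in [35, 36] is false
  item count ≥ 5: 3 ≥ 5 is false
  account age = 2054 days: 444 == 2054 is false
Combine:
[1.1.1] false AND false AND false AND true = false
[1.1.2.1.1] false OR true = true
[1.1.2.1] NOT true = false
[1.1.2.2] false OR true = true
[1.1.2] false AND true = false
[1.1] false → false (antecedent false ⇒ implication holds) = true
[1.2.1.1.1.1.1] true AND true = true
[1.2.1.1.1.1] NOT true = false
[1.2.1.1.1.2] true OR false OR true = true
[1.2.1.1.1.3.2] true → false = false
[1.2.1.1.1.3] true AND false = false
[1.2.1.1.1] false OR true OR false = true
[1.2.1.1] NOT true = false
[1.2.1] NOT false = true
[1.2] NOT true = false
[1] true OR false = true
[2] exactly-one(false, false) = false
[root] true AND false = false
Overall: false → rejected

Rejected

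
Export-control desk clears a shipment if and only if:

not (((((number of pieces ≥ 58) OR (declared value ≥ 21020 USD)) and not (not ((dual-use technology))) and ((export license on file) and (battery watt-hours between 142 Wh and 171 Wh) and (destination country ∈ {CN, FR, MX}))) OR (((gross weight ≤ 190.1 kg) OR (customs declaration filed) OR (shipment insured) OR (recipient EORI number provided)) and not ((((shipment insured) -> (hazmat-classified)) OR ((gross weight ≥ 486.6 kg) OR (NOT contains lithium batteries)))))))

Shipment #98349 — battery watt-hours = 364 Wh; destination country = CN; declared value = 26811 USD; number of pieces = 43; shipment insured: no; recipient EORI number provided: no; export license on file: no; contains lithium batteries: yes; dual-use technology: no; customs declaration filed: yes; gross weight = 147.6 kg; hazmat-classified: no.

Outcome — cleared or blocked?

Cleared

Atomic conditions:
  number of pieces ≥ 58: 43 ≥ 58 is false
  declared value ≥ 21020 USD: 26811 ≥ 21020 is true
  dual-use technology: no → false
  export license on file: no → false
  battery watt-hours between 142 Wh and 171 Wh: 364 in [142, 171] is false
  destination country ∈ {CN, FR, MX}: CN is in the set → true
  gross weight ≤ 190.1 kg: 147.6 ≤ 190.1 is true
  customs declaration filed: yes → true
  shipment insured: no → false
  recipient EORI number provided: no → false
  hazmat-classified: no → false
  gross weight ≥ 486.6 kg: 147.6 ≥ 486.6 is false
  NOT contains lithium batteries: yes → false
Combine:
[1.1.1] false OR true = true
[1.1.2.1] NOT false = true
[1.1.2] NOT true = false
[1.1.3] false AND false AND true = false
[1.1] true AND false AND false = false
[1.2.1] true OR true OR false OR false = true
[1.2.2.1.1] false → false (antecedent false ⇒ implication holds) = true
[1.2.2.1.2] false OR false = false
[1.2.2.1] true OR false = true
[1.2.2] NOT true = false
[1.2] true AND false = false
[1] false OR false = false
[root] NOT false = true
Overall: true → cleared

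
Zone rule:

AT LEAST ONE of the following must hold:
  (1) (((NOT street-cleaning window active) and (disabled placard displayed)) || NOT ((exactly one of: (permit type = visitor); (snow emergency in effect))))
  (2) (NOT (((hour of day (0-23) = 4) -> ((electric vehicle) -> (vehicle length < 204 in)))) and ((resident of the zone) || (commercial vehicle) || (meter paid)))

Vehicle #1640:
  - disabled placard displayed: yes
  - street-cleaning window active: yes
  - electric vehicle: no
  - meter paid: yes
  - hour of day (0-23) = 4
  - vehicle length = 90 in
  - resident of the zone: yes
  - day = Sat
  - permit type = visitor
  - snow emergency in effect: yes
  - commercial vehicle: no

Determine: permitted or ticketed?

Permitted

Atomic conditions:
  NOT street-cleaning window active: yes → false
  disabled placard displayed: yes → true
  permit type = visitor: visitor == visitor is true
  snow emergency in effect: yes → true
  hour of day (0-23) = 4: 4 == 4 is true
  electric vehicle: no → false
  vehicle length < 204 in: 90 < 204 is true
  resident of the zone: yes → true
  commercial vehicle: no → false
  meter paid: yes → true
Combine:
[1.1] false AND true = false
[1.2.1] exactly-one(true, true) = false
[1.2] NOT false = true
[1] false OR true = true
[2.1.1.2] false → true (antecedent false ⇒ implication holds) = true
[2.1.1] true → true = true
[2.1] NOT true = false
[2.2] true OR false OR true = true
[2] false AND true = false
[root] true OR false = true
Overall: true → permitted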